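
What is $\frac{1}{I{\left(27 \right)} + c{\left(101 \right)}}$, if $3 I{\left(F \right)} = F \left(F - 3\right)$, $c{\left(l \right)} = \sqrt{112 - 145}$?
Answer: $\frac{72}{15563} - \frac{i \sqrt{33}}{46689} \approx 0.0046264 - 0.00012304 i$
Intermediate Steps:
$c{\left(l \right)} = i \sqrt{33}$ ($c{\left(l \right)} = \sqrt{-33} = i \sqrt{33}$)
$I{\left(F \right)} = \frac{F \left(-3 + F\right)}{3}$ ($I{\left(F \right)} = \frac{F \left(F - 3\right)}{3} = \frac{F \left(-3 + F\right)}{3}$)
$\frac{1}{I{\left(27 \right)} + c{\left(101 \right)}} = \frac{1}{\frac{1}{3} \cdot 27 \left(-3 + 27\right) + i \sqrt{33}} = \frac{1}{\frac{1}{3} \cdot 27 \cdot 24 + i \sqrt{33}} = \frac{1}{216 + i \sqrt{33}}$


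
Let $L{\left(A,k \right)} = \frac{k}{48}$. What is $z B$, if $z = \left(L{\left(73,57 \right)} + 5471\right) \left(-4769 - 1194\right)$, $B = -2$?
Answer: $\frac{522090465}{8} \approx 6.5261 \cdot 10^{7}$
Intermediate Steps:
$L{\left(A,k \right)} = \frac{k}{48}$ ($L{\left(A,k \right)} = k \frac{1}{48} = \frac{k}{48}$)
$z = - \frac{522090465}{16}$ ($z = \left(\frac{1}{48} \cdot 57 + 5471\right) \left(-4769 - 1194\right) = \left(\frac{19}{16} + 5471\right) \left(-5963\right) = \frac{87555}{16} \left(-5963\right) = - \frac{522090465}{16} \approx -3.2631 \cdot 10^{7}$)
$z B = \left(- \frac{522090465}{16}\right) \left(-2\right) = \frac{522090465}{8}$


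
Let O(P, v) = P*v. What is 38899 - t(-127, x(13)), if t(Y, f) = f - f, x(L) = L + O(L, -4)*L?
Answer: 38899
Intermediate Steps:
x(L) = L - 4*L**2 (x(L) = L + (L*(-4))*L = L + (-4*L)*L = L - 4*L**2)
t(Y, f) = 0
38899 - t(-127, x(13)) = 38899 - 1*0 = 38899 + 0 = 38899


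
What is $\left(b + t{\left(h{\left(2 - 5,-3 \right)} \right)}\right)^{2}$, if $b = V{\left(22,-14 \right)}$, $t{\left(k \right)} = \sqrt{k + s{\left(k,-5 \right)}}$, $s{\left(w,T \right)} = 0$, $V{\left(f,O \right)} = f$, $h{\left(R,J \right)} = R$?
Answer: $\left(22 + i \sqrt{3}\right)^{2} \approx 481.0 + 76.21 i$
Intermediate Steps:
$t{\left(k \right)} = \sqrt{k}$ ($t{\left(k \right)} = \sqrt{k + 0} = \sqrt{k}$)
$b = 22$
$\left(b + t{\left(h{\left(2 - 5,-3 \right)} \right)}\right)^{2} = \left(22 + \sqrt{2 - 5}\right)^{2} = \left(22 + \sqrt{-3}\right)^{2} = \left(22 + i \sqrt{3}\right)^{2}$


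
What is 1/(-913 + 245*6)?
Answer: 1/557 ≈ 0.0017953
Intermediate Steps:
1/(-913 + 245*6) = 1/(-913 + 1470) = 1/557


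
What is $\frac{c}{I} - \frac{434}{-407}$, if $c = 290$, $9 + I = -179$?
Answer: $- \frac{18219}{38258} \approx -0.47621$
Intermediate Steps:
$I = -188$ ($I = -9 - 179 = -188$)
$\frac{c}{I} - \frac{434}{-407} = \frac{290}{-188} - \frac{434}{-407} = 290 \left(- \frac{1}{188}\right) - - \frac{434}{407} = - \frac{145}{94} + \frac{434}{407} = - \frac{18219}{38258}$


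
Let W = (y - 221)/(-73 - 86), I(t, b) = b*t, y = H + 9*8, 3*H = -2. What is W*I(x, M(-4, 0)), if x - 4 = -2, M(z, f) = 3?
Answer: 898/159 ≈ 5.6478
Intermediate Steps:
H = -2/3 (H = (1/3)*(-2) = -2/3 ≈ -0.66667)
y = 214/3 (y = -2/3 + 9*8 = -2/3 + 72 = 214/3 ≈ 71.333)
x = 2 (x = 4 - 2 = 2)
W = 449/477 (W = (214/3 - 221)/(-73 - 86) = -449/3/(-159) = -449/3*(-1/159) = 449/477 ≈ 0.94130)
W*I(x, M(-4, 0)) = 449*(3*2)/477 = (449/477)*6 = 898/159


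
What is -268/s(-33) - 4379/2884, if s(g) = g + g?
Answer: 241949/95172 ≈ 2.5422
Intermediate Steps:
s(g) = 2*g
-268/s(-33) - 4379/2884 = -268/(2*(-33)) - 4379/2884 = -268/(-66) - 4379*1/2884 = -268*(-1/66) - 4379/2884 = 134/33 - 4379/2884 = 241949/95172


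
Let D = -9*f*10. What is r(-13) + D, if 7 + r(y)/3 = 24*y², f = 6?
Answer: 11607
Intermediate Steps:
r(y) = -21 + 72*y² (r(y) = -21 + 3*(24*y²) = -21 + 72*y²)
D = -540 (D = -9*6*10 = -54*10 = -540)
r(-13) + D = (-21 + 72*(-13)²) - 540 = (-21 + 72*169) - 540 = (-21 + 12168) - 540 = 12147 - 540 = 11607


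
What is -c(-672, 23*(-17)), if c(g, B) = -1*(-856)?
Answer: -856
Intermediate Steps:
c(g, B) = 856
-c(-672, 23*(-17)) = -1*856 = -856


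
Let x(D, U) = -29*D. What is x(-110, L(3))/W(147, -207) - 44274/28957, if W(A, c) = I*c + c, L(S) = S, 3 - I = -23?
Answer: -14774792/7036551 ≈ -2.0997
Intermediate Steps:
I = 26 (I = 3 - 1*(-23) = 3 + 23 = 26)
W(A, c) = 27*c (W(A, c) = 26*c + c = 27*c)
x(-110, L(3))/W(147, -207) - 44274/28957 = (-29*(-110))/((27*(-207))) - 44274/28957 = 3190/(-5589) - 44274*1/28957 = 3190*(-1/5589) - 44274/28957 = -3190/5589 - 44274/28957 = -14774792/7036551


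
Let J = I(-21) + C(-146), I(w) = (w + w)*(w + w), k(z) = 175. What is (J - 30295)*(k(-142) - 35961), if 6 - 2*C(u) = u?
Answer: 1018290630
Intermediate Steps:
C(u) = 3 - u/2
I(w) = 4*w² (I(w) = (2*w)*(2*w) = 4*w²)
J = 1840 (J = 4*(-21)² + (3 - ½*(-146)) = 4*441 + (3 + 73) = 1764 + 76 = 1840)
(J - 30295)*(k(-142) - 35961) = (1840 - 30295)*(175 - 35961) = -28455*(-35786) = 1018290630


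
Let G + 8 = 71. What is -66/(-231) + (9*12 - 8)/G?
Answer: 118/63 ≈ 1.8730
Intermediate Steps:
G = 63 (G = -8 + 71 = 63)
-66/(-231) + (9*12 - 8)/G = -66/(-231) + (9*12 - 8)/63 = -66*(-1/231) + (108 - 8)*(1/63) = 2/7 + 100*(1/63) = 2/7 + 100/63 = 118/63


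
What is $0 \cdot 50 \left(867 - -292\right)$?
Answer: $0$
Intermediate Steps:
$0 \cdot 50 \left(867 - -292\right) = 0 \left(867 + 292\right) = 0 \cdot 1159 = 0$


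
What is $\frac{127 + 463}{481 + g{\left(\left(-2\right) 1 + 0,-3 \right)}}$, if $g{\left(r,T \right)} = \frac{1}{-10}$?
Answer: $\frac{5900}{4809} \approx 1.2269$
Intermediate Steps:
$g{\left(r,T \right)} = - \frac{1}{10}$
$\frac{127 + 463}{481 + g{\left(\left(-2\right) 1 + 0,-3 \right)}} = \frac{127 + 463}{481 - \frac{1}{10}} = \frac{590}{\frac{4809}{10}} = 590 \cdot \frac{10}{4809} = \frac{5900}{4809}$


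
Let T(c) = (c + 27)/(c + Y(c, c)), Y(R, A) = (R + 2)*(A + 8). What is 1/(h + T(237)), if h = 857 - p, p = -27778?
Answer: 7349/210438648 ≈ 3.4922e-5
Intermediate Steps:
Y(R, A) = (2 + R)*(8 + A)
h = 28635 (h = 857 - 1*(-27778) = 857 + 27778 = 28635)
T(c) = (27 + c)/(16 + c**2 + 11*c) (T(c) = (c + 27)/(c + (16 + 2*c + 8*c + c*c)) = (27 + c)/(c + (16 + 2*c + 8*c + c**2)) = (27 + c)/(c + (16 + c**2 + 10*c)) = (27 + c)/(16 + c**2 + 11*c))
1/(h + T(237)) = 1/(28635 + (27 + 237)/(16 + 237**2 + 11*237)) = 1/(28635 + 264/(16 + 56169 + 2607)) = 1/(28635 + 264/58792) = 1/(28635 + (1/58792)*264) = 1/(28635 + 33/7349) = 1/(210438648/7349) = 7349/210438648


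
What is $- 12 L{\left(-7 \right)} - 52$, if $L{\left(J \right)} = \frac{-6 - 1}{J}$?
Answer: $-64$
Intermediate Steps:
$L{\left(J \right)} = - \frac{7}{J}$ ($L{\left(J \right)} = \frac{-6 - 1}{J} = - \frac{7}{J}$)
$- 12 L{\left(-7 \right)} - 52 = - 12 \left(- \frac{7}{-7}\right) - 52 = - 12 \left(\left(-7\right) \left(- \frac{1}{7}\right)\right) - 52 = \left(-12\right) 1 - 52 = -12 - 52 = -64$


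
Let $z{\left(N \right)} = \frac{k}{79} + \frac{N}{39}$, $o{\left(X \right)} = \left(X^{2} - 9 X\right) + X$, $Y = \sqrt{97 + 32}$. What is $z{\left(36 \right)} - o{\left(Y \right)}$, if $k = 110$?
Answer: $- \frac{130105}{1027} + 8 \sqrt{129} \approx -35.822$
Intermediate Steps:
$Y = \sqrt{129} \approx 11.358$
$o{\left(X \right)} = X^{2} - 8 X$
$z{\left(N \right)} = \frac{110}{79} + \frac{N}{39}$
$z{\left(36 \right)} - o{\left(Y \right)} = \left(\frac{110}{79} + \frac{1}{39} \cdot 36\right) - \sqrt{129} \left(-8 + \sqrt{129}\right) = \left(\frac{110}{79} + \frac{12}{13}\right) - \sqrt{129} \left(-8 + \sqrt{129}\right) = \frac{2378}{1027} - \sqrt{129} \left(-8 + \sqrt{129}\right)$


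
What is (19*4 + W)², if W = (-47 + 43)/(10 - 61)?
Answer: 15054400/2601 ≈ 5787.9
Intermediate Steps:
W = 4/51 (W = -4/(-51) = -4*(-1/51) = 4/51 ≈ 0.078431)
(19*4 + W)² = (19*4 + 4/51)² = (76 + 4/51)² = (3880/51)² = 15054400/2601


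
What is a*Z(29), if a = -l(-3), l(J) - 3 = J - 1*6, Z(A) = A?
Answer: 174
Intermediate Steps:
l(J) = -3 + J (l(J) = 3 + (J - 1*6) = 3 + (J - 6) = 3 + (-6 + J) = -3 + J)
a = 6 (a = -(-3 - 3) = -1*(-6) = 6)
a*Z(29) = 6*29 = 174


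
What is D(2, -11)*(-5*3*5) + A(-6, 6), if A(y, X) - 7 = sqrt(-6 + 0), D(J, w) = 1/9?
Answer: -4/3 + I*sqrt(6) ≈ -1.3333 + 2.4495*I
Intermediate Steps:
D(J, w) = 1/9
A(y, X) = 7 + I*sqrt(6) (A(y, X) = 7 + sqrt(-6 + 0) = 7 + sqrt(-6) = 7 + I*sqrt(6))
D(2, -11)*(-5*3*5) + A(-6, 6) = (-5*3*5)/9 + (7 + I*sqrt(6)) = (-15*5)/9 + (7 + I*sqrt(6)) = (1/9)*(-75) + (7 + I*sqrt(6)) = -25/3 + (7 + I*sqrt(6)) = -4/3 + I*sqrt(6)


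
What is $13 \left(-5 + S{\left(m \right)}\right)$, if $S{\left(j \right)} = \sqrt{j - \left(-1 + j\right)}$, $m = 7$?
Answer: $-52$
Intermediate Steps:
$S{\left(j \right)} = 1$ ($S{\left(j \right)} = \sqrt{1} = 1$)
$13 \left(-5 + S{\left(m \right)}\right) = 13 \left(-5 + 1\right) = 13 \left(-4\right) = -52$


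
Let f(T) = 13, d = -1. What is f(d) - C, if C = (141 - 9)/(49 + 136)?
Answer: 2273/185 ≈ 12.286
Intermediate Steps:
C = 132/185 ≈ 0.71351
f(d) - C = 13 - 1*132/185 = 13 - 132/185 = 2273/185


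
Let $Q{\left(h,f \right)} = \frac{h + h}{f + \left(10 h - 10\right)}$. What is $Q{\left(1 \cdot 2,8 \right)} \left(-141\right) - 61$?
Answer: $- \frac{277}{3} \approx -92.333$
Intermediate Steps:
$Q{\left(h,f \right)} = \frac{2 h}{-10 + f + 10 h}$ ($Q{\left(h,f \right)} = \frac{2 h}{f + \left(-10 + 10 h\right)} = \frac{2 h}{-10 + f + 10 h}$)
$Q{\left(1 \cdot 2,8 \right)} \left(-141\right) - 61 = \frac{2 \cdot 1 \cdot 2}{-10 + 8 + 10 \cdot 1 \cdot 2} \left(-141\right) - 61 = 2 \cdot 2 \frac{1}{-10 + 8 + 10 \cdot 2} \left(-141\right) - 61 = 2 \cdot 2 \frac{1}{-10 + 8 + 20} \left(-141\right) - 61 = 2 \cdot 2 \cdot \frac{1}{18} \left(-141\right) - 61 = \frac{2}{9} \left(-141\right) - 61 = - \frac{94}{3} - 61 = - \frac{277}{3}$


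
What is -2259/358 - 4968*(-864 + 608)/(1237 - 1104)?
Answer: 455006817/47614 ≈ 9556.2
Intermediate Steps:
-2259/358 - 4968*(-864 + 608)/(1237 - 1104) = -2259*1/358 - 4968/(133/(-256)) = -2259/358 - 4968/(133*(-1/256)) = -2259/358 - 4968/(-133/256) = -2259/358 - 4968*(-256/133) = -2259/358 + 1271808/133 = 455006817/47614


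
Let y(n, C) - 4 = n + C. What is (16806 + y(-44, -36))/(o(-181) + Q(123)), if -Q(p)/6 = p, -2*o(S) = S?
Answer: -956/37 ≈ -25.838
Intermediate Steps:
o(S) = -S/2
y(n, C) = 4 + C + n (y(n, C) = 4 + (n + C) = 4 + (C + n) = 4 + C + n)
Q(p) = -6*p
(16806 + y(-44, -36))/(o(-181) + Q(123)) = (16806 + (4 - 36 - 44))/(-1/2*(-181) - 6*123) = (16806 - 76)/(181/2 - 738) = 16730/(-1295/2) = 16730*(-2/1295) = -956/37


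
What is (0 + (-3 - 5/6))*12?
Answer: -46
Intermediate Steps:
(0 + (-3 - 5/6))*12 = (0 + (-3 - 5*⅙))*12 = (0 + (-3 - ⅚))*12 = (0 - 23/6)*12 = -23/6*12 = -46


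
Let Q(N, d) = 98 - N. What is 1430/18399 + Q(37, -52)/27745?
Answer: 40797689/510480255 ≈ 0.079920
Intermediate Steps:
1430/18399 + Q(37, -52)/27745 = 1430/18399 + (98 - 1*37)/27745 = 1430*(1/18399) + (98 - 37)*(1/27745) = 1430/18399 + 61*(1/27745) = 1430/18399 + 61/27745 = 40797689/510480255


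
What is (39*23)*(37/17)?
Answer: 33189/17 ≈ 1952.3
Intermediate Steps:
(39*23)*(37/17) = 897*(37*(1/17)) = 897*(37/17) = 33189/17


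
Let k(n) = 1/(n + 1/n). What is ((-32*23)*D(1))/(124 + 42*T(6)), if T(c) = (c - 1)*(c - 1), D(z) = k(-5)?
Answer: 920/7631 ≈ 0.12056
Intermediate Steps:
k(n) = 1/(n + 1/n)
D(z) = -5/26 (D(z) = -5/(1 + (-5)²) = -5/(1 + 25) = -5/26)
T(c) = (-1 + c)² (T(c) = (-1 + c)*(-1 + c) = (-1 + c)²)
((-32*23)*D(1))/(124 + 42*T(6)) = (-32*23*(-5/26))/(124 + 42*(-1 + 6)²) = (-736*(-5/26))/(124 + 42*5²) = 1840/(13*(124 + 42*25)) = 1840/(13*(124 + 1050)) = (1840/13)/1174 = (1840/13)*(1/1174) = 920/7631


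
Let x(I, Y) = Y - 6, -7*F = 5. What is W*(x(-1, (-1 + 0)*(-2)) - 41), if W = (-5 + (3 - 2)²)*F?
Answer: -900/7 ≈ -128.57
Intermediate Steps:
F = -5/7 (F = -⅐*5 = -5/7 ≈ -0.71429)
x(I, Y) = -6 + Y
W = 20/7 (W = (-5 + (3 - 2)²)*(-5/7) = (-5 + 1²)*(-5/7) = (-5 + 1)*(-5/7) = -4*(-5/7) = 20/7 ≈ 2.8571)
W*(x(-1, (-1 + 0)*(-2)) - 41) = 20*((-6 + (-1 + 0)*(-2)) - 41)/7 = 20*((-6 - 1*(-2)) - 41)/7 = 20*((-6 + 2) - 41)/7 = 20*(-4 - 41)/7 = (20/7)*(-45) = -900/7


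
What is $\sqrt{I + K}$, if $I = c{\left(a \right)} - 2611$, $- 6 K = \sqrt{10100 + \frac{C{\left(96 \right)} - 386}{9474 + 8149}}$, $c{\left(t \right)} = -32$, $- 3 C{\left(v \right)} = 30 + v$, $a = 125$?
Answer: $\frac{\sqrt{-7387531658523 - 211476 \sqrt{49011730629}}}{52869} \approx 51.573 i$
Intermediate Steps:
$C{\left(v \right)} = -10 - \frac{v}{3}$ ($C{\left(v \right)} = - \frac{30 + v}{3} = -10 - \frac{v}{3}$)
$K = - \frac{4 \sqrt{49011730629}}{52869}$ ($K = - \frac{\sqrt{10100 + \frac{\left(-10 - 32\right) - 386}{9474 + 8149}}}{6} = - \frac{\sqrt{10100 + \frac{\left(-10 - 32\right) - 386}{17623}}}{6} = - \frac{\sqrt{10100 + \left(-42 - 386\right) \frac{1}{17623}}}{6} = - \frac{\sqrt{10100 - \frac{428}{17623}}}{6} = - \frac{\sqrt{\frac{177991872}{17623}}}{6} = - \frac{\frac{8}{17623} \sqrt{49011730629}}{6} = - \frac{4 \sqrt{49011730629}}{52869} \approx -16.75$)
$I = -2643$ ($I = -32 - 2611 = -2643$)
$\sqrt{I + K} = \sqrt{-2643 - \frac{4 \sqrt{49011730629}}{52869}}$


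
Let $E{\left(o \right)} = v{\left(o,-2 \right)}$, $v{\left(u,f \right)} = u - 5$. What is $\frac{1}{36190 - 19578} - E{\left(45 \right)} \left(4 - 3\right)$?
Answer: $- \frac{664479}{16612} \approx -40.0$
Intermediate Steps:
$v{\left(u,f \right)} = -5 + u$
$E{\left(o \right)} = -5 + o$
$\frac{1}{36190 - 19578} - E{\left(45 \right)} \left(4 - 3\right) = \frac{1}{36190 - 19578} - \left(-5 + 45\right) \left(4 - 3\right) = \frac{1}{16612} - 40 \left(4 - 3\right) = \frac{1}{16612} - 40 \cdot 1 = \frac{1}{16612} - 40 = - \frac{664479}{16612}$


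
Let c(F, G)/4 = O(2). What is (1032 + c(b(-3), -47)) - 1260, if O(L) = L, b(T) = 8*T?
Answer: -220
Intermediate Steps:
c(F, G) = 8 (c(F, G) = 4*2 = 8)
(1032 + c(b(-3), -47)) - 1260 = (1032 + 8) - 1260 = 1040 - 1260 = -220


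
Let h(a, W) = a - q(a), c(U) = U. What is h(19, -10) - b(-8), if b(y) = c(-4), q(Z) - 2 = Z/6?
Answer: 107/6 ≈ 17.833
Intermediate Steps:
q(Z) = 2 + Z/6
b(y) = -4
h(a, W) = -2 + 5*a/6 (h(a, W) = a - (2 + a/6) = a + (-2 - a/6) = -2 + 5*a/6)
h(19, -10) - b(-8) = (-2 + (5/6)*19) - 1*(-4) = (-2 + 95/6) + 4 = 83/6 + 4 = 107/6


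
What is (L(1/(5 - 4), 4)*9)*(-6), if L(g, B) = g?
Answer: -54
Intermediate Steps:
(L(1/(5 - 4), 4)*9)*(-6) = (9/(5 - 4))*(-6) = (9/1)*(-6) = (1*9)*(-6) = 9*(-6) = -54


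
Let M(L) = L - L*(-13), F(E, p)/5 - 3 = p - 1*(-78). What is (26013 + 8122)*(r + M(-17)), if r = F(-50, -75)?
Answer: -7100080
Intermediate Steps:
F(E, p) = 405 + 5*p (F(E, p) = 15 + 5*(p - 1*(-78)) = 15 + 5*(p + 78) = 15 + 5*(78 + p) = 15 + (390 + 5*p) = 405 + 5*p)
M(L) = 14*L (M(L) = L - (-13)*L = L + 13*L = 14*L)
r = 30 (r = 405 + 5*(-75) = 405 - 375 = 30)
(26013 + 8122)*(r + M(-17)) = (26013 + 8122)*(30 + 14*(-17)) = 34135*(30 - 238) = 34135*(-208) = -7100080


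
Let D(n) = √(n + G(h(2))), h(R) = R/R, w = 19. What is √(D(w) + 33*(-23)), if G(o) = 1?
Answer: √(-759 + 2*√5) ≈ 27.469*I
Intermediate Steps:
h(R) = 1
D(n) = √(1 + n) (D(n) = √(n + 1) = √(1 + n))
√(D(w) + 33*(-23)) = √(√(1 + 19) + 33*(-23)) = √(√20 - 759) = √(2*√5 - 759) = √(-759 + 2*√5)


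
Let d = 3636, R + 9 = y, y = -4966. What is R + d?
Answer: -1339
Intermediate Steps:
R = -4975 (R = -9 - 4966 = -4975)
R + d = -4975 + 3636 = -1339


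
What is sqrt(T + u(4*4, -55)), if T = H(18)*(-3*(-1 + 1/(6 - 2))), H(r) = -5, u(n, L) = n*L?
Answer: I*sqrt(3565)/2 ≈ 29.854*I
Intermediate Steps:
u(n, L) = L*n
T = -45/4 (T = -(-15)*(-1 + 1/(6 - 2)) = -(-15)*(-1 + 1/4) = -(-15)*(-3)/4 = -5*9/4 = -45/4 ≈ -11.250)
sqrt(T + u(4*4, -55)) = sqrt(-45/4 - 220*4) = sqrt(-45/4 - 55*16) = sqrt(-45/4 - 880) = sqrt(-3565/4) = I*sqrt(3565)/2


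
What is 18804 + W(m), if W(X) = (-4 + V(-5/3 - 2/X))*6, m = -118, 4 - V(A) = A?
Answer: 1110020/59 ≈ 18814.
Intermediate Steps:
V(A) = 4 - A
W(X) = 10 + 12/X (W(X) = (-4 + (4 - (-5/3 - 2/X)))*6 = (-4 + (4 + (5/3 + 2/X)))*6 = (-4 + (17/3 + 2/X))*6 = (5/3 + 2/X)*6 = 10 + 12/X)
18804 + W(m) = 18804 + (10 + 12/(-118)) = 18804 + (10 + 12*(-1/118)) = 18804 + (10 - 6/59) = 18804 + 584/59 = 1110020/59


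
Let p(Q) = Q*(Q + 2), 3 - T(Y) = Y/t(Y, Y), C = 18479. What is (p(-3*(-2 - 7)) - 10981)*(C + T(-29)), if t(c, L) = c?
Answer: -188469238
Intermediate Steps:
T(Y) = 2 (T(Y) = 3 - Y/Y = 3 - 1*1 = 3 - 1 = 2)
p(Q) = Q*(2 + Q)
(p(-3*(-2 - 7)) - 10981)*(C + T(-29)) = ((-3*(-2 - 7))*(2 - 3*(-2 - 7)) - 10981)*(18479 + 2) = ((-3*(-9))*(2 - 3*(-9)) - 10981)*18481 = (27*(2 + 27) - 10981)*18481 = (27*29 - 10981)*18481 = (783 - 10981)*18481 = -10198*18481 = -188469238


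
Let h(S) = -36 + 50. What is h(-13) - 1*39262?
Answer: -39248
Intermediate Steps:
h(S) = 14
h(-13) - 1*39262 = 14 - 1*39262 = 14 - 39262 = -39248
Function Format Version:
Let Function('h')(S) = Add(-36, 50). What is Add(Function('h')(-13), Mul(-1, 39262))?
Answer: -39248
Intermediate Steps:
Function('h')(S) = 14
Add(Function('h')(-13), Mul(-1, 39262)) = Add(14, Mul(-1, 39262)) = Add(14, -39262) = -39248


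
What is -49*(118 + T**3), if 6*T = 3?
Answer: -46305/8 ≈ -5788.1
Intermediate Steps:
T = 1/2 (T = (1/6)*3 = 1/2 ≈ 0.50000)
-49*(118 + T**3) = -49*(118 + (1/2)**3) = -49*(118 + 1/8) = -49*945/8 = -46305/8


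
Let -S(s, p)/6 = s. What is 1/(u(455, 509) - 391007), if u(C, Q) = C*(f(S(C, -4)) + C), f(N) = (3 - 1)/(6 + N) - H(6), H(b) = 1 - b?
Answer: -1362/247485389 ≈ -5.5034e-6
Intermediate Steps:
S(s, p) = -6*s
f(N) = 5 + 2/(6 + N) (f(N) = (3 - 1)/(6 + N) - (1 - 1*6) = 2/(6 + N) - (1 - 6) = 2/(6 + N) - 1*(-5) = 2/(6 + N) + 5 = 5 + 2/(6 + N))
u(C, Q) = C*(C + (32 - 30*C)/(6 - 6*C)) (u(C, Q) = C*((32 + 5*(-6*C))/(6 - 6*C) + C) = C*((32 - 30*C)/(6 - 6*C) + C) = C*(C + (32 - 30*C)/(6 - 6*C)))
1/(u(455, 509) - 391007) = 1/((⅓)*455*(-16 + 3*455² + 12*455)/(-1 + 455) - 391007) = 1/((⅓)*455*(-16 + 3*207025 + 5460)/454 - 391007) = 1/((⅓)*455*(1/454)*(-16 + 621075 + 5460) - 391007) = 1/((⅓)*455*(1/454)*626519 - 391007) = 1/(285066145/1362 - 391007) = 1/(-247485389/1362) = -1362/247485389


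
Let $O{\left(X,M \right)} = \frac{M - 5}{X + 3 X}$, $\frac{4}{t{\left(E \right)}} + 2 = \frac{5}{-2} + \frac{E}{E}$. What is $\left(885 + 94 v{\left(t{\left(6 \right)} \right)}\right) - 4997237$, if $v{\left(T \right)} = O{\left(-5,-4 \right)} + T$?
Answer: $- \frac{349749199}{70} \approx -4.9964 \cdot 10^{6}$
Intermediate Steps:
$t{\left(E \right)} = - \frac{8}{7}$ ($t{\left(E \right)} = \frac{4}{-2 + \left(\frac{5}{-2} + \frac{E}{E}\right)} = \frac{4}{-2 + \left(5 \left(- \frac{1}{2}\right) + 1\right)} = \frac{4}{-2 + \left(- \frac{5}{2} + 1\right)} = \frac{4}{-2 - \frac{3}{2}} = \frac{4}{- \frac{7}{2}} = 4 \left(- \frac{2}{7}\right) = - \frac{8}{7}$)
$O{\left(X,M \right)} = \frac{-5 + M}{4 X}$
$v{\left(T \right)} = \frac{9}{20} + T$ ($v{\left(T \right)} = \frac{-5 - 4}{4 \left(-5\right)} + T = \frac{1}{4} \left(- \frac{1}{5}\right) \left(-9\right) + T = \frac{9}{20} + T$)
$\left(885 + 94 v{\left(t{\left(6 \right)} \right)}\right) - 4997237 = \left(885 + 94 \left(\frac{9}{20} - \frac{8}{7}\right)\right) - 4997237 = \left(885 + 94 \left(- \frac{97}{140}\right)\right) - 4997237 = \left(885 - \frac{4559}{70}\right) - 4997237 = \frac{57391}{70} - 4997237 = - \frac{349749199}{70}$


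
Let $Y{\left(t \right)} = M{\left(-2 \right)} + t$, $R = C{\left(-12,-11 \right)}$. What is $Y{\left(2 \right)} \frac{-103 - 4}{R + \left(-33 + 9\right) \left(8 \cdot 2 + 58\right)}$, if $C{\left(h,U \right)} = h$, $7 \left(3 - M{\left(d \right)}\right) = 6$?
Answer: $\frac{3103}{12516} \approx 0.24792$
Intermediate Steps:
$M{\left(d \right)} = \frac{15}{7}$ ($M{\left(d \right)} = 3 - \frac{6}{7} = \frac{15}{7}$)
$R = -12$
$Y{\left(t \right)} = \frac{15}{7} + t$
$Y{\left(2 \right)} \frac{-103 - 4}{R + \left(-33 + 9\right) \left(8 \cdot 2 + 58\right)} = \left(\frac{15}{7} + 2\right) \frac{-103 - 4}{-12 + \left(-33 + 9\right) \left(8 \cdot 2 + 58\right)} = \frac{29 \left(- \frac{107}{-12 - 24 \left(16 + 58\right)}\right)}{7} = \frac{29 \left(- \frac{107}{-12 - 1776}\right)}{7} = \frac{29 \left(- \frac{107}{-1788}\right)}{7} = \frac{29 \left(\left(-107\right) \left(- \frac{1}{1788}\right)\right)}{7} = \frac{29}{7} \cdot \frac{107}{1788} = \frac{3103}{12516}$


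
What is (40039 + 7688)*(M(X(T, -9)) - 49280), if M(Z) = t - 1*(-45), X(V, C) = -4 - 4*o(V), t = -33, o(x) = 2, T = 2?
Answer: -2351413836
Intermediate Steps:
X(V, C) = -12 (X(V, C) = -4 - 4*2 = -4 - 8 = -12)
M(Z) = 12 (M(Z) = -33 - 1*(-45) = -33 + 45 = 12)
(40039 + 7688)*(M(X(T, -9)) - 49280) = (40039 + 7688)*(12 - 49280) = 47727*(-49268) = -2351413836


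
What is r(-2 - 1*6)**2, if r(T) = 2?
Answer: 4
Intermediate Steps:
r(-2 - 1*6)**2 = 2**2 = 4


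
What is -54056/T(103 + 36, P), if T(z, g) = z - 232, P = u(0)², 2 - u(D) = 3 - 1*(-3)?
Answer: 54056/93 ≈ 581.25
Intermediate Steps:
u(D) = -4 (u(D) = 2 - (3 - 1*(-3)) = 2 - (3 + 3) = 2 - 1*6 = 2 - 6 = -4)
P = 16 (P = (-4)² = 16)
T(z, g) = -232 + z
-54056/T(103 + 36, P) = -54056/(-232 + (103 + 36)) = -54056/(-232 + 139) = -54056/(-93) = -54056*(-1/93) = 54056/93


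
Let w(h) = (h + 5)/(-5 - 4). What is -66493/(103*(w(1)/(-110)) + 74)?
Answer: -1567335/1759 ≈ -891.04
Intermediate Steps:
w(h) = -5/9 - h/9 (w(h) = (5 + h)/(-9) = (5 + h)*(-1/9) = -5/9 - h/9)
-66493/(103*(w(1)/(-110)) + 74) = -66493/(103*((-5/9 - 1/9*1)/(-110)) + 74) = -66493/(103*((-5/9 - 1/9)*(-1/110)) + 74) = -66493/(103*(-2/3*(-1/110)) + 74) = -66493/(103*(1/165) + 74) = -66493/(103/165 + 74) = -66493/12313/165 = -66493*165/12313 = -1567335/1759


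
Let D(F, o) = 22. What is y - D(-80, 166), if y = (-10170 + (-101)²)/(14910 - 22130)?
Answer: -158871/7220 ≈ -22.004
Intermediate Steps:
y = -31/7220 (y = (-10170 + 10201)/(-7220) = 31*(-1/7220) = -31/7220 ≈ -0.0042936)
y - D(-80, 166) = -31/7220 - 1*22 = -31/7220 - 22 = -158871/7220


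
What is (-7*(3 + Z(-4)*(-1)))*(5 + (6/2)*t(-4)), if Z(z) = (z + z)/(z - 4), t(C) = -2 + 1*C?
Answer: 182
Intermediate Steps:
t(C) = -2 + C
Z(z) = 2*z/(-4 + z) (Z(z) = (2*z)/(-4 + z) = 2*z/(-4 + z))
(-7*(3 + Z(-4)*(-1)))*(5 + (6/2)*t(-4)) = (-7*(3 + (2*(-4)/(-4 - 4))*(-1)))*(5 + (6/2)*(-2 - 4)) = (-7*(3 + (2*(-4)/(-8))*(-1)))*(5 + (6*(1/2))*(-6)) = (-7*(3 + (2*(-4)*(-1/8))*(-1)))*(5 + 3*(-6)) = (-7*(3 + 1*(-1)))*(5 - 18) = -7*(3 - 1)*(-13) = -7*2*(-13) = -14*(-13) = 182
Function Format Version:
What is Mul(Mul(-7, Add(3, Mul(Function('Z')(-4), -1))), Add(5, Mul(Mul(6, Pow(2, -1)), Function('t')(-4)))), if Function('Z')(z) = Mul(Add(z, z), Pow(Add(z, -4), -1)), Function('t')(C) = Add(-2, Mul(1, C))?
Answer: 182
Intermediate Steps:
Function('t')(C) = Add(-2, C)
Function('Z')(z) = Mul(2, z, Pow(Add(-4, z), -1)) (Function('Z')(z) = Mul(Mul(2, z), Pow(Add(-4, z), -1)) = Mul(2, z, Pow(Add(-4, z), -1)))
Mul(Mul(-7, Add(3, Mul(Function('Z')(-4), -1))), Add(5, Mul(Mul(6, Pow(2, -1)), Function('t')(-4)))) = Mul(Mul(-7, Add(3, Mul(Mul(2, -4, Pow(Add(-4, -4), -1)), -1))), Add(5, Mul(Mul(6, Pow(2, -1)), Add(-2, -4)))) = Mul(Mul(-7, Add(3, Mul(Mul(2, -4, Pow(-8, -1)), -1))), Add(5, Mul(Mul(6, Rational(1, 2)), -6))) = Mul(Mul(-7, Add(3, Mul(Mul(2, -4, Rational(-1, 8)), -1))), Add(5, Mul(3, -6))) = Mul(Mul(-7, Add(3, Mul(1, -1))), Add(5, -18)) = Mul(Mul(-7, Add(3, -1)), -13) = Mul(Mul(-7, 2), -13) = Mul(-14, -13) = 182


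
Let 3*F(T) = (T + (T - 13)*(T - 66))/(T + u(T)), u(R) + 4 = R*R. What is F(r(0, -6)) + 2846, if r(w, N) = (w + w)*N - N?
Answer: 54145/19 ≈ 2849.7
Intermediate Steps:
r(w, N) = -N + 2*N*w (r(w, N) = (2*w)*N - N = 2*N*w - N = -N + 2*N*w)
u(R) = -4 + R² (u(R) = -4 + R*R = -4 + R²)
F(T) = (T + (-66 + T)*(-13 + T))/(3*(-4 + T + T²)) (F(T) = ((T + (T - 13)*(T - 66))/(T + (-4 + T²)))/3 = ((T + (-13 + T)*(-66 + T))/(-4 + T + T²))/3 = ((T + (-66 + T)*(-13 + T))/(-4 + T + T²))/3 = (T + (-66 + T)*(-13 + T))/(3*(-4 + T + T²)))
F(r(0, -6)) + 2846 = (286 - (-156)*(-1 + 2*0) + (-6*(-1 + 2*0))²/3)/(-4 - 6*(-1 + 2*0) + (-6*(-1 + 2*0))²) + 2846 = (286 - (-156)*(-1 + 0) + (-6*(-1 + 0))²/3)/(-4 - 6*(-1 + 0) + (-6*(-1 + 0))²) + 2846 = (286 - (-156)*(-1) + (-6*(-1))²/3)/(-4 - 6*(-1) + (-6*(-1))²) + 2846 = (286 - 26*6 + (⅓)*6²)/(-4 + 6 + 6²) + 2846 = (286 - 156 + (⅓)*36)/(-4 + 6 + 36) + 2846 = (286 - 156 + 12)/38 + 2846 = (1/38)*142 + 2846 = 71/19 + 2846 = 54145/19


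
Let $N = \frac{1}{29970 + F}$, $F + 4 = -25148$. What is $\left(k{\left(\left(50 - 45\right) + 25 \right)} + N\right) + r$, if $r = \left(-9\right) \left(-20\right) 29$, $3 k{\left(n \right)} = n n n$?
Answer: $\frac{68511961}{4818} \approx 14220.0$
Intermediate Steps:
$F = -25152$ ($F = -4 - 25148 = -25152$)
$k{\left(n \right)} = \frac{n^{3}}{3}$ ($k{\left(n \right)} = \frac{n n n}{3} = \frac{n^{2} n}{3} = \frac{n^{3}}{3}$)
$r = 5220$ ($r = 180 \cdot 29 = 5220$)
$N = \frac{1}{4818}$ ($N = \frac{1}{29970 - 25152} = \frac{1}{4818} \approx 0.00020756$)
$\left(k{\left(\left(50 - 45\right) + 25 \right)} + N\right) + r = \left(\frac{\left(\left(50 - 45\right) + 25\right)^{3}}{3} + \frac{1}{4818}\right) + 5220 = \left(\frac{\left(5 + 25\right)^{3}}{3} + \frac{1}{4818}\right) + 5220 = \left(\frac{30^{3}}{3} + \frac{1}{4818}\right) + 5220 = \left(\frac{1}{3} \cdot 27000 + \frac{1}{4818}\right) + 5220 = \left(9000 + \frac{1}{4818}\right) + 5220 = \frac{43362001}{4818} + 5220 = \frac{68511961}{4818}$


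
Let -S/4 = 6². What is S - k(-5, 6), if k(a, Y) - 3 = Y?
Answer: -153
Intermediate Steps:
k(a, Y) = 3 + Y
S = -144 (S = -4*6² = -4*36 = -144)
S - k(-5, 6) = -144 - (3 + 6) = -144 - 1*9 = -144 - 9 = -153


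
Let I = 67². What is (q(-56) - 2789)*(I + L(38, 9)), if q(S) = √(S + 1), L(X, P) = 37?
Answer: -12623014 + 4526*I*√55 ≈ -1.2623e+7 + 33566.0*I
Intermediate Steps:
I = 4489
q(S) = √(1 + S)
(q(-56) - 2789)*(I + L(38, 9)) = (√(1 - 56) - 2789)*(4489 + 37) = (√(-55) - 2789)*4526 = (I*√55 - 2789)*4526 = (-2789 + I*√55)*4526 = -12623014 + 4526*I*√55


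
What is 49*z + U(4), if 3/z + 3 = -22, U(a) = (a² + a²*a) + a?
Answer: 1953/25 ≈ 78.120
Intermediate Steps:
U(a) = a + a² + a³ (U(a) = (a² + a³) + a = a + a² + a³)
z = -3/25 (z = 3/(-3 - 22) = 3/(-25) = 3*(-1/25) = -3/25 ≈ -0.12000)
49*z + U(4) = 49*(-3/25) + 4*(1 + 4 + 4²) = -147/25 + 4*(1 + 4 + 16) = -147/25 + 4*21 = -147/25 + 84 = 1953/25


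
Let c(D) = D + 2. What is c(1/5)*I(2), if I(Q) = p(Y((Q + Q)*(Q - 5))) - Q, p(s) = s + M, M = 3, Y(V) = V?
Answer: -121/5 ≈ -24.200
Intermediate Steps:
p(s) = 3 + s (p(s) = s + 3 = 3 + s)
I(Q) = 3 - Q + 2*Q*(-5 + Q) (I(Q) = (3 + (Q + Q)*(Q - 5)) - Q = (3 + (2*Q)*(-5 + Q)) - Q = (3 + 2*Q*(-5 + Q)) - Q = 3 - Q + 2*Q*(-5 + Q))
c(D) = 2 + D
c(1/5)*I(2) = (2 + 1/5)*(3 - 1*2 + 2*2*(-5 + 2)) = (2 + 1*(⅕))*(3 - 2 + 2*2*(-3)) = (2 + ⅕)*(3 - 2 - 12) = (11/5)*(-11) = -121/5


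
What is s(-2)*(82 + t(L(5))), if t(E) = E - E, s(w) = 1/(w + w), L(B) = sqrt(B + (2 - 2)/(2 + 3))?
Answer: -41/2 ≈ -20.500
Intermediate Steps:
L(B) = sqrt(B) (L(B) = sqrt(B + 0/5) = sqrt(B + 0*(1/5)) = sqrt(B + 0) = sqrt(B))
s(w) = 1/(2*w)
t(E) = 0
s(-2)*(82 + t(L(5))) = ((1/2)/(-2))*(82 + 0) = ((1/2)*(-1/2))*82 = -1/4*82 = -41/2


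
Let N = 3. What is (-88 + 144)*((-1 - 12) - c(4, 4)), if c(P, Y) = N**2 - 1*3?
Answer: -1064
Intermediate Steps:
c(P, Y) = 6 (c(P, Y) = 3**2 - 1*3 = 9 - 3 = 6)
(-88 + 144)*((-1 - 12) - c(4, 4)) = (-88 + 144)*((-1 - 12) - 1*6) = 56*(-13 - 6) = 56*(-19) = -1064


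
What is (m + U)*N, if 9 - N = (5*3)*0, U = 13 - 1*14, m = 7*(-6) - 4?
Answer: -423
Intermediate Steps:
m = -46 (m = -42 - 4 = -46)
U = -1 (U = 13 - 14 = -1)
N = 9 (N = 9 - 5*3*0 = 9 - 15*0 = 9 - 1*0 = 9 + 0 = 9)
(m + U)*N = (-46 - 1)*9 = -47*9 = -423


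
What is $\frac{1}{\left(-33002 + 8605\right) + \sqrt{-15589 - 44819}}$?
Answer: $- \frac{24397}{595274017} - \frac{6 i \sqrt{1678}}{595274017} \approx -4.0984 \cdot 10^{-5} - 4.1289 \cdot 10^{-7} i$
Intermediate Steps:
$\frac{1}{\left(-33002 + 8605\right) + \sqrt{-15589 - 44819}} = \frac{1}{-24397 + \sqrt{-60408}} = \frac{1}{-24397 + 6 i \sqrt{1678}}$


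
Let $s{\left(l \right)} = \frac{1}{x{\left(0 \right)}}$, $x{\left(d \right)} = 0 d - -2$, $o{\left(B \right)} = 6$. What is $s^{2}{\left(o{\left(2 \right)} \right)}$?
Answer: $\frac{1}{4} \approx 0.25$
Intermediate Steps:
$x{\left(d \right)} = 2$ ($x{\left(d \right)} = 0 + 2 = 2$)
$s{\left(l \right)} = \frac{1}{2}$
$s^{2}{\left(o{\left(2 \right)} \right)} = \left(\frac{1}{2}\right)^{2} = \frac{1}{4}$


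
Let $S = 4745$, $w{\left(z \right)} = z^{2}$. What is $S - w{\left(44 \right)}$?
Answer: $2809$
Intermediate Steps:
$S - w{\left(44 \right)} = 4745 - 44^{2} = 4745 - 1936 = 2809$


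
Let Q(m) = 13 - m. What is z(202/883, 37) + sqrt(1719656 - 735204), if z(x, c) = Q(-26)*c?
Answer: 1443 + 2*sqrt(246113) ≈ 2435.2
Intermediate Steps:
z(x, c) = 39*c (z(x, c) = (13 - 1*(-26))*c = (13 + 26)*c = 39*c)
z(202/883, 37) + sqrt(1719656 - 735204) = 39*37 + sqrt(1719656 - 735204) = 1443 + sqrt(984452) = 1443 + 2*sqrt(246113)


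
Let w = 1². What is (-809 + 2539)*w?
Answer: 1730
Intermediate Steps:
w = 1
(-809 + 2539)*w = (-809 + 2539)*1 = 1730*1 = 1730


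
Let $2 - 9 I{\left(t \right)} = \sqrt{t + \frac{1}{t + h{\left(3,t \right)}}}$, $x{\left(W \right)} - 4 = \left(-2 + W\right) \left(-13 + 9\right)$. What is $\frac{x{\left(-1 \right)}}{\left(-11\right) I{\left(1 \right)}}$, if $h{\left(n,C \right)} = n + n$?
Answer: $- \frac{504}{55} - \frac{72 \sqrt{14}}{55} \approx -14.062$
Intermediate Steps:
$h{\left(n,C \right)} = 2 n$
$x{\left(W \right)} = 12 - 4 W$ ($x{\left(W \right)} = 4 + \left(-2 + W\right) \left(-13 + 9\right) = 4 + \left(-2 + W\right) \left(-4\right) = 4 - \left(-8 + 4 W\right) = 12 - 4 W$)
$I{\left(t \right)} = \frac{2}{9} - \frac{\sqrt{t + \frac{1}{6 + t}}}{9}$ ($I{\left(t \right)} = \frac{2}{9} - \frac{\sqrt{t + \frac{1}{t + 2 \cdot 3}}}{9} = \frac{2}{9} - \frac{\sqrt{t + \frac{1}{t + 6}}}{9} = \frac{2}{9} - \frac{\sqrt{t + \frac{1}{6 + t}}}{9}$)
$\frac{x{\left(-1 \right)}}{\left(-11\right) I{\left(1 \right)}} = \frac{12 - -4}{\left(-11\right) \left(\frac{2}{9} - \frac{\sqrt{\frac{1 + 1 \left(6 + 1\right)}{6 + 1}}}{9}\right)} = \frac{12 + 4}{\left(-11\right) \left(\frac{2}{9} - \frac{\sqrt{\frac{1 + 1 \cdot 7}{7}}}{9}\right)} = \frac{16}{\left(-11\right) \left(\frac{2}{9} - \frac{\sqrt{\frac{1 + 7}{7}}}{9}\right)} = \frac{16}{\left(-11\right) \left(\frac{2}{9} - \frac{\sqrt{\frac{1}{7} \cdot 8}}{9}\right)} = \frac{16}{\left(-11\right) \left(\frac{2}{9} - \frac{\sqrt{\frac{8}{7}}}{9}\right)} = \frac{16}{\left(-11\right) \left(\frac{2}{9} - \frac{\frac{2}{7} \sqrt{14}}{9}\right)} = \frac{16}{\left(-11\right) \left(\frac{2}{9} - \frac{2 \sqrt{14}}{63}\right)} = \frac{16}{- \frac{22}{9} + \frac{22 \sqrt{14}}{63}}$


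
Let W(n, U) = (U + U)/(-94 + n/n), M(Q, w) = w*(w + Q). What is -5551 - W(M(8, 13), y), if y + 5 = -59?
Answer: -516371/93 ≈ -5552.4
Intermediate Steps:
M(Q, w) = w*(Q + w)
y = -64 (y = -5 - 59 = -64)
W(n, U) = -2*U/93 (W(n, U) = (2*U)/(-94 + 1) = (2*U)/(-93) = (2*U)*(-1/93) = -2*U/93)
-5551 - W(M(8, 13), y) = -5551 - (-2)*(-64)/93 = -5551 - 1*128/93 = -5551 - 128/93 = -516371/93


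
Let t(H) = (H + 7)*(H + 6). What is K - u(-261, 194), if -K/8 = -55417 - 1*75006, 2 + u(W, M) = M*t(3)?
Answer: 1025926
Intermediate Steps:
t(H) = (6 + H)*(7 + H) (t(H) = (7 + H)*(6 + H) = (6 + H)*(7 + H))
u(W, M) = -2 + 90*M (u(W, M) = -2 + M*(42 + 3² + 13*3) = -2 + M*(42 + 9 + 39) = -2 + M*90 = -2 + 90*M)
K = 1043384 (K = -8*(-55417 - 1*75006) = -8*(-55417 - 75006) = -8*(-130423) = 1043384)
K - u(-261, 194) = 1043384 - (-2 + 90*194) = 1043384 - (-2 + 17460) = 1043384 - 1*17458 = 1043384 - 17458 = 1025926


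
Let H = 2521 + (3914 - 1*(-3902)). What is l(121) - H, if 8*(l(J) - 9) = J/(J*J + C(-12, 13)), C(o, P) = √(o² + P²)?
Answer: -17711160550871/1714868544 - 121*√313/1714868544 ≈ -10328.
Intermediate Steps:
C(o, P) = √(P² + o²)
H = 10337 (H = 2521 + (3914 + 3902) = 2521 + 7816 = 10337)
l(J) = 9 + J/(8*(√313 + J²)) (l(J) = 9 + (J/(J*J + √(13² + (-12)²)))/8 = 9 + (J/(J² + √(169 + 144)))/8 = 9 + (J/(J² + √313))/8 = 9 + (J/(√313 + J²))/8 = 9 + J/(8*(√313 + J²)))
l(121) - H = (9*√313 + 9*121² + (⅛)*121)/(√313 + 121²) - 1*10337 = (9*√313 + 9*14641 + 121/8)/(√313 + 14641) - 10337 = (9*√313 + 131769 + 121/8)/(14641 + √313) - 10337 = (1054273/8 + 9*√313)/(14641 + √313) - 10337 = -10337 + (1054273/8 + 9*√313)/(14641 + √313)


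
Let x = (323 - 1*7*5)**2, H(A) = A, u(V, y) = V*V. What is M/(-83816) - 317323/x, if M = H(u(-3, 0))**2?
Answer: -3325432879/869004288 ≈ -3.8267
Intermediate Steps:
u(V, y) = V**2
M = 81 (M = ((-3)**2)**2 = 9**2 = 81)
x = 82944 (x = (323 - 7*5)**2 = (323 - 35)**2 = 288**2 = 82944)
M/(-83816) - 317323/x = 81/(-83816) - 317323/82944 = 81*(-1/83816) - 317323*1/82944 = -81/83816 - 317323/82944 = -3325432879/869004288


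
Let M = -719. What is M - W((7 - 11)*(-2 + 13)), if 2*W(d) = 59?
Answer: -1497/2 ≈ -748.50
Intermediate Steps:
W(d) = 59/2 (W(d) = (1/2)*59 = 59/2)
M - W((7 - 11)*(-2 + 13)) = -719 - 1*59/2 = -719 - 59/2 = -1497/2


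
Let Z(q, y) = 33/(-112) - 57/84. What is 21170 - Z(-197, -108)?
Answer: 2371149/112 ≈ 21171.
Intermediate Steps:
Z(q, y) = -109/112 (Z(q, y) = 33*(-1/112) - 57*1/84 = -33/112 - 19/28 = -109/112)
21170 - Z(-197, -108) = 21170 - 1*(-109/112) = 21170 + 109/112 = 2371149/112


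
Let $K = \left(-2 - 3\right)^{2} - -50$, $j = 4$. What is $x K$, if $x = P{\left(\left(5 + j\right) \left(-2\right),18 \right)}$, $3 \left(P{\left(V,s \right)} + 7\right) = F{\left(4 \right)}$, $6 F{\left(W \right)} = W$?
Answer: $- \frac{1525}{3} \approx -508.33$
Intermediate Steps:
$F{\left(W \right)} = \frac{W}{6}$
$P{\left(V,s \right)} = - \frac{61}{9}$ ($P{\left(V,s \right)} = -7 + \frac{\frac{1}{6} \cdot 4}{3} = -7 + \frac{1}{3} \cdot \frac{2}{3} = -7 + \frac{2}{9} = - \frac{61}{9}$)
$K = 75$ ($K = \left(-5\right)^{2} + 50 = 25 + 50 = 75$)
$x = - \frac{61}{9} \approx -6.7778$
$x K = \left(- \frac{61}{9}\right) 75 = - \frac{1525}{3}$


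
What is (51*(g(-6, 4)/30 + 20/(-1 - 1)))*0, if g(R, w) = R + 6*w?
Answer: 0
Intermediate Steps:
(51*(g(-6, 4)/30 + 20/(-1 - 1)))*0 = (51*((-6 + 6*4)/30 + 20/(-1 - 1)))*0 = (51*((-6 + 24)*(1/30) + 20/(-2)))*0 = (51*(18*(1/30) + 20*(-1/2)))*0 = (51*(3/5 - 10))*0 = (51*(-47/5))*0 = -2397/5*0 = 0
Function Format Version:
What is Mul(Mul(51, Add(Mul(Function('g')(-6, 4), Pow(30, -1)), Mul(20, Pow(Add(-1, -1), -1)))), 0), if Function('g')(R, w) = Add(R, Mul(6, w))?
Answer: 0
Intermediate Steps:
Mul(Mul(51, Add(Mul(Function('g')(-6, 4), Pow(30, -1)), Mul(20, Pow(Add(-1, -1), -1)))), 0) = Mul(Mul(51, Add(Mul(Add(-6, Mul(6, 4)), Pow(30, -1)), Mul(20, Pow(Add(-1, -1), -1)))), 0) = Mul(Mul(51, Add(Mul(Add(-6, 24), Rational(1, 30)), Mul(20, Pow(-2, -1)))), 0) = Mul(Mul(51, Add(Mul(18, Rational(1, 30)), Mul(20, Rational(-1, 2)))), 0) = Mul(Mul(51, Add(Rational(3, 5), -10)), 0) = Mul(Mul(51, Rational(-47, 5)), 0) = Mul(Rational(-2397, 5), 0) = 0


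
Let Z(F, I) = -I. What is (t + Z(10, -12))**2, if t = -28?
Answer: 256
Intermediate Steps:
(t + Z(10, -12))**2 = (-28 - 1*(-12))**2 = (-28 + 12)**2 = (-16)**2 = 256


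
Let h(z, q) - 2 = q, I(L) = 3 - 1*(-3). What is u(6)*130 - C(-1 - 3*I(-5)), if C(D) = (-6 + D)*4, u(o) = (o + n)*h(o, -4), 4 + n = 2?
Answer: -940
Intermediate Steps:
I(L) = 6 (I(L) = 3 + 3 = 6)
h(z, q) = 2 + q
n = -2 (n = -4 + 2 = -2)
u(o) = 4 - 2*o (u(o) = (o - 2)*(2 - 4) = (-2 + o)*(-2) = 4 - 2*o)
C(D) = -24 + 4*D
u(6)*130 - C(-1 - 3*I(-5)) = (4 - 2*6)*130 - (-24 + 4*(-1 - 3*6)) = (4 - 12)*130 - (-24 + 4*(-1 - 18)) = -8*130 - (-24 + 4*(-19)) = -1040 - (-24 - 76) = -1040 - 1*(-100) = -1040 + 100 = -940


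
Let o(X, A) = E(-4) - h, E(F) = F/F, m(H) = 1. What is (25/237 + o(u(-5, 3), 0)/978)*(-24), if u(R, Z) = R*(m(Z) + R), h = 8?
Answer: -30388/12877 ≈ -2.3599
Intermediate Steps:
E(F) = 1
u(R, Z) = R*(1 + R)
o(X, A) = -7 (o(X, A) = 1 - 1*8 = 1 - 8 = -7)
(25/237 + o(u(-5, 3), 0)/978)*(-24) = (25/237 - 7/978)*(-24) = (7597/77262)*(-24) = -30388/12877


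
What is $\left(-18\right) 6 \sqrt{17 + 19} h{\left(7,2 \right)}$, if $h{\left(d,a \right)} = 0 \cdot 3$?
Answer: $0$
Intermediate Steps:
$h{\left(d,a \right)} = 0$
$\left(-18\right) 6 \sqrt{17 + 19} h{\left(7,2 \right)} = \left(-18\right) 6 \sqrt{17 + 19} \cdot 0 = - 108 \sqrt{36} \cdot 0 = \left(-108\right) 6 \cdot 0 = \left(-648\right) 0 = 0$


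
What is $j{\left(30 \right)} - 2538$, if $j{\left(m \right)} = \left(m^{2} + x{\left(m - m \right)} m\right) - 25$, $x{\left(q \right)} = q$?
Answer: $-1663$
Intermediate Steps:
$j{\left(m \right)} = -25 + m^{2}$ ($j{\left(m \right)} = \left(m^{2} + \left(m - m\right) m\right) - 25 = \left(m^{2} + 0 m\right) - 25 = \left(m^{2} + 0\right) - 25 = m^{2} - 25 = -25 + m^{2}$)
$j{\left(30 \right)} - 2538 = \left(-25 + 30^{2}\right) - 2538 = \left(-25 + 900\right) - 2538 = 875 - 2538 = -1663$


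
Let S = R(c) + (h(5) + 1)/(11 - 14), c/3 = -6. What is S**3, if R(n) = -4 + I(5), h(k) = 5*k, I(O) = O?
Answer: -12167/27 ≈ -450.63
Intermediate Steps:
c = -18 (c = 3*(-6) = -18)
R(n) = 1 (R(n) = -4 + 5 = 1)
S = -23/3 (S = 1 + (5*5 + 1)/(11 - 14) = 1 + (25 + 1)/(-3) = 1 + 26*(-1/3) = 1 - 26/3 = -23/3 ≈ -7.6667)
S**3 = (-23/3)**3 = -12167/27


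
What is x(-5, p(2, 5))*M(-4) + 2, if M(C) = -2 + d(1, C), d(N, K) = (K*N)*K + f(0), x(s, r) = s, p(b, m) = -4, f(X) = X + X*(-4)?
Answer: -68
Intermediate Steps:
f(X) = -3*X (f(X) = X - 4*X = -3*X)
d(N, K) = N*K² (d(N, K) = (K*N)*K - 3*0 = N*K² + 0 = N*K²)
M(C) = -2 + C² (M(C) = -2 + 1*C² = -2 + C²)
x(-5, p(2, 5))*M(-4) + 2 = -5*(-2 + (-4)²) + 2 = -5*(-2 + 16) + 2 = -5*14 + 2 = -70 + 2 = -68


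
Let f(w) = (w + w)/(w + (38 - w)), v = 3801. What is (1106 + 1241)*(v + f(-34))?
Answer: 169418195/19 ≈ 8.9168e+6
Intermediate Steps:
f(w) = w/19 (f(w) = (2*w)/38 = (2*w)*(1/38) = w/19)
(1106 + 1241)*(v + f(-34)) = (1106 + 1241)*(3801 + (1/19)*(-34)) = 2347*(3801 - 34/19) = 2347*(72185/19) = 169418195/19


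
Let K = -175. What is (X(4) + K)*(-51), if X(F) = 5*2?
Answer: 8415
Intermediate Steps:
X(F) = 10
(X(4) + K)*(-51) = (10 - 175)*(-51) = -165*(-51) = 8415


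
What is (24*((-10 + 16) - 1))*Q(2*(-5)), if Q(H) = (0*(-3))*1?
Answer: 0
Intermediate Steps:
Q(H) = 0 (Q(H) = 0*1 = 0)
(24*((-10 + 16) - 1))*Q(2*(-5)) = (24*((-10 + 16) - 1))*0 = (24*(6 - 1))*0 = (24*5)*0 = 120*0 = 0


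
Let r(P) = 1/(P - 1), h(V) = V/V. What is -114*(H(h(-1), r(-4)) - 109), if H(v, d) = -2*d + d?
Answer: 62016/5 ≈ 12403.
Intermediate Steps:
h(V) = 1
r(P) = 1/(-1 + P)
H(v, d) = -d
-114*(H(h(-1), r(-4)) - 109) = -114*(-1/(-1 - 4) - 109) = -114*(-1/(-5) - 109) = -114*(-1*(-1/5) - 109) = -114*(1/5 - 109) = -114*(-544/5) = 62016/5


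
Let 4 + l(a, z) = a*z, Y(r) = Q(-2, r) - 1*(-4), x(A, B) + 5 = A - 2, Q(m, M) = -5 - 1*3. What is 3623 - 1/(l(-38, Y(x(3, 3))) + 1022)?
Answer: 4238909/1170 ≈ 3623.0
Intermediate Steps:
Q(m, M) = -8 (Q(m, M) = -5 - 3 = -8)
x(A, B) = -7 + A (x(A, B) = -5 + (A - 2) = -5 + (-2 + A) = -7 + A)
Y(r) = -4 (Y(r) = -8 - 1*(-4) = -8 + 4 = -4)
l(a, z) = -4 + a*z
3623 - 1/(l(-38, Y(x(3, 3))) + 1022) = 3623 - 1/((-4 - 38*(-4)) + 1022) = 3623 - 1/((-4 + 152) + 1022) = 3623 - 1/(148 + 1022) = 3623 - 1/1170 = 4238909/1170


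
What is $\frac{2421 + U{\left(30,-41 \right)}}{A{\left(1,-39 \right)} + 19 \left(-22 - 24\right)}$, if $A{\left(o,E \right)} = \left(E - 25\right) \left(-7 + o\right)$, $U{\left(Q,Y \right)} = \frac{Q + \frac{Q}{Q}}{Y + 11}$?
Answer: $- \frac{72599}{14700} \approx -4.9387$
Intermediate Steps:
$U{\left(Q,Y \right)} = \frac{1 + Q}{11 + Y}$ ($U{\left(Q,Y \right)} = \frac{Q + 1}{11 + Y} = \frac{1 + Q}{11 + Y}$)
$A{\left(o,E \right)} = \left(-25 + E\right) \left(-7 + o\right)$
$\frac{2421 + U{\left(30,-41 \right)}}{A{\left(1,-39 \right)} + 19 \left(-22 - 24\right)} = \frac{2421 + \frac{1 + 30}{11 - 41}}{\left(175 - 25 - -273 - 39\right) + 19 \left(-22 - 24\right)} = \frac{2421 + \frac{1}{-30} \cdot 31}{\left(175 - 25 + 273 - 39\right) + 19 \left(-46\right)} = \frac{2421 - \frac{31}{30}}{384 - 874} = \frac{2421 - \frac{31}{30}}{-490} = \frac{72599}{30} \left(- \frac{1}{490}\right) = - \frac{72599}{14700}$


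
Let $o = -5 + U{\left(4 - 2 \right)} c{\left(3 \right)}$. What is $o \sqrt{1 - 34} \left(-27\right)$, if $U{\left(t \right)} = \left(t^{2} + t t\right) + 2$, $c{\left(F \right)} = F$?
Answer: $- 675 i \sqrt{33} \approx - 3877.6 i$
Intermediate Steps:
$U{\left(t \right)} = 2 + 2 t^{2}$ ($U{\left(t \right)} = \left(t^{2} + t^{2}\right) + 2 = 2 t^{2} + 2 = 2 + 2 t^{2}$)
$o = 25$ ($o = -5 + \left(2 + 2 \left(4 - 2\right)^{2}\right) 3 = -5 + \left(2 + 2 \cdot 2^{2}\right) 3 = -5 + \left(2 + 2 \cdot 4\right) 3 = -5 + \left(2 + 8\right) 3 = -5 + 10 \cdot 3 = -5 + 30 = 25$)
$o \sqrt{1 - 34} \left(-27\right) = 25 \sqrt{1 - 34} \left(-27\right) = 25 \sqrt{-33} \left(-27\right) = 25 i \sqrt{33} \left(-27\right) = - 675 i \sqrt{33}$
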